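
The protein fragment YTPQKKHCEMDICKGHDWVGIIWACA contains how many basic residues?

5

The basic amino acids are Lys (K), Arg (R), and His (H).
Matching residues: K5, K6, H7, K14, H16.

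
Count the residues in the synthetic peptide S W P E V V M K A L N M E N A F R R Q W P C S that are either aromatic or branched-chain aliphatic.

6

Aromatic: F, W, Y. Branched-chain aliphatic: I, L, V.
Aromatic residues here: W2, F16, W20 (3).
Branched-chain aliphatic residues here: V5, V6, L10 (3).
The two groups share no amino acid, so total = 3 + 3 = 6.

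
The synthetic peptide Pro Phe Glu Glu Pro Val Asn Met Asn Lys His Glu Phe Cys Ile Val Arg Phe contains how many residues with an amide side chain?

2

Asparagine (N) and glutamine (Q) have uncharged amide side chains.
Matching residues: Asn7, Asn9.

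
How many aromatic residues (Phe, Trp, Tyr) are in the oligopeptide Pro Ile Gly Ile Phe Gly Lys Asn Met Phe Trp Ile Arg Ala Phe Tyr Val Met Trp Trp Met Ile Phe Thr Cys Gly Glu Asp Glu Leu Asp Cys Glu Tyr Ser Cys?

Matching residues: Phe5, Phe10, Trp11, Phe15, Tyr16, Trp19, Trp20, Phe23, Tyr34.

9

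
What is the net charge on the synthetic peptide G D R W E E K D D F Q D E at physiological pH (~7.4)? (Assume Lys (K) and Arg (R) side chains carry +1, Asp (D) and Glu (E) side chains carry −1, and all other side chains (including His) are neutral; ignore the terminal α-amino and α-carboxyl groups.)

Positive (K, R): R3, K7 → +2.
Negative (D, E): D2, E5, E6, D8, D9, D12, E13 → −7.
Net charge = (+2) + (−7) = −5.

-5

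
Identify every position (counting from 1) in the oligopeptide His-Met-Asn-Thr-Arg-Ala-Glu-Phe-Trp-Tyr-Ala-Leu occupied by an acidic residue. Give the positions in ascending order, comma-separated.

Only D (aspartate) and E (glutamate) carry a side-chain carboxylic acid.
Matching residues: Glu7.

7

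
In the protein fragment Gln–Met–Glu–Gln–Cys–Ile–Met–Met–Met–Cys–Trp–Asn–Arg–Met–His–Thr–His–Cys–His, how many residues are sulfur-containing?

8

Cysteine (C, thiol) and methionine (M, thioether) are the two sulfur-containing amino acids.
Matching residues: Met2, Cys5, Met7, Met8, Met9, Cys10, Met14, Cys18.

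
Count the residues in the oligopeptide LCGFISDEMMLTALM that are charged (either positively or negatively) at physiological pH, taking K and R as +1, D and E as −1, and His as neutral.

2

Charged side chains at pH ~7.4: K, R (positive); D, E (negative).
Matching residues: D7, E8.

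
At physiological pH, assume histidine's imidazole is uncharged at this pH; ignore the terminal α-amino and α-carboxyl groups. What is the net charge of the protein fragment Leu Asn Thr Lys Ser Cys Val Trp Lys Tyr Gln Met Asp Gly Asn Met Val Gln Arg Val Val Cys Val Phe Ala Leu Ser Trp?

+2

At pH ~7.4 the Lys and Arg side chains are protonated (+1), the Asp and Glu side chains are deprotonated (−1), and with His taken as neutral all other side chains carry no charge.
Positive (K, R): Lys4, Lys9, Arg19 → +3.
Negative (D, E): Asp13 → −1.
Net charge = (+3) + (−1) = +2.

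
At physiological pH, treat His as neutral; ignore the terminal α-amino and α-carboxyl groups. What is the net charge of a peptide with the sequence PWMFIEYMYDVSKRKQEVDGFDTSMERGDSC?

-3

At pH ~7.4 the Lys and Arg side chains are protonated (+1), the Asp and Glu side chains are deprotonated (−1), and with His taken as neutral all other side chains carry no charge.
Positive (K, R): K13, R14, K15, R27 → +4.
Negative (D, E): E6, D10, E17, D19, D22, E26, D29 → −7.
Net charge = (+4) + (−7) = −3.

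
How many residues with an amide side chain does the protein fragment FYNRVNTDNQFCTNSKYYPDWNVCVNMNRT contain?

Asparagine (N) and glutamine (Q) have uncharged amide side chains.
Matching residues: N3, N6, N9, Q10, N14, N22, N26, N28.

8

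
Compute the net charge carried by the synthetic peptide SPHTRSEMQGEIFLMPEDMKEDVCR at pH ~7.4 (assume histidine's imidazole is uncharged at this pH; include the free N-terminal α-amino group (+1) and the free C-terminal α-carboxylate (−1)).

The side chains ionized at physiological pH are Lys/Arg (+1) and Asp/Glu (−1); with His treated as neutral, nothing else contributes.
Positive (K, R): R5, K20, R25 → +3.
Negative (D, E): E7, E11, E17, D18, E21, D22 → −6.
The N-terminus (+1) and C-terminus (−1) cancel.
Net charge = (+3) + (−6) = −3.

-3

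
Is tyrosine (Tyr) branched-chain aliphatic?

No

V, L, and I make up the branched-chain aliphatic group.
Tyrosine is not in this group.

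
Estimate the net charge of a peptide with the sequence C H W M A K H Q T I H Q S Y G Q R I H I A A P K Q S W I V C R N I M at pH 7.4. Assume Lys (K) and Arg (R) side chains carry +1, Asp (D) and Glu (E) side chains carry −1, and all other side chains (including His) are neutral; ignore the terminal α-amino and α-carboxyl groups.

+4

Positive (K, R): K6, R17, K24, R31 → +4.
Negative (D, E): none → −0.
Net charge = (+4) + (−0) = +4.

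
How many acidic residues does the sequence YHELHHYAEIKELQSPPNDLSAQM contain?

4

Only D (aspartate) and E (glutamate) carry a side-chain carboxylic acid.
Matching residues: E3, E9, E12, D19.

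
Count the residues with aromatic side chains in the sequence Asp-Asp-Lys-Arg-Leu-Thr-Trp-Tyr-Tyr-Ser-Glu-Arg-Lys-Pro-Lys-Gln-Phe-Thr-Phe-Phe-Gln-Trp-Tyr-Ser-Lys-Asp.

Phenylalanine (F), tryptophan (W), and tyrosine (Y) have aromatic ring side chains.
Matching residues: Trp7, Tyr8, Tyr9, Phe17, Phe19, Phe20, Trp22, Tyr23.

8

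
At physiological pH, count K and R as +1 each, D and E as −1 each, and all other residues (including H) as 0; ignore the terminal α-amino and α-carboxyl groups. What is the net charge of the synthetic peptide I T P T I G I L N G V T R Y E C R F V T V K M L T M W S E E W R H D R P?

Positive (K, R): R13, R17, K22, R32, R35 → +5.
Negative (D, E): E15, E29, E30, D34 → −4.
Net charge = (+5) + (−4) = +1.

+1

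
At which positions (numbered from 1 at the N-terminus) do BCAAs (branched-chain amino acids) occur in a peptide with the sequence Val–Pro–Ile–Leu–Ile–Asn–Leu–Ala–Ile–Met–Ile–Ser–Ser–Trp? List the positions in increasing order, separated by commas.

1, 3, 4, 5, 7, 9, 11

Valine (V), leucine (L), and isoleucine (I) are the branched-chain amino acids.
Matching residues: Val1, Ile3, Leu4, Ile5, Leu7, Ile9, Ile11.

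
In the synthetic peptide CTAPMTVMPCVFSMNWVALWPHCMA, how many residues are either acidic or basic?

1

Acidic: D, E. Basic: H, K, R.
Acidic residues here: none (0).
Basic residues here: H22 (1).
The two groups share no amino acid, so total = 0 + 1 = 1.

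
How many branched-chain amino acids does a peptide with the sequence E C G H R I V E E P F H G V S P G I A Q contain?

Valine (V), leucine (L), and isoleucine (I) are the branched-chain amino acids.
Matching residues: I6, V7, V14, I18.

4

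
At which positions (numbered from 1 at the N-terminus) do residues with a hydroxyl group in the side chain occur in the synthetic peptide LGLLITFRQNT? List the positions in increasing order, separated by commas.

6, 11

Serine (S), threonine (T), and tyrosine (Y) each carry a hydroxyl group on the side chain.
Matching residues: T6, T11.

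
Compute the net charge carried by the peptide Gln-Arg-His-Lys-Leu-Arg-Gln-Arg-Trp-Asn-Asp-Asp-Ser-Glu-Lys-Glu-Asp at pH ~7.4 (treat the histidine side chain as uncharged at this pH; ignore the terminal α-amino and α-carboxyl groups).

Near pH 7.4, K and R contribute +1 each, D and E contribute −1 each, and every other side chain (His included, as stated) is uncharged.
Positive (K, R): Arg2, Lys4, Arg6, Arg8, Lys15 → +5.
Negative (D, E): Asp11, Asp12, Glu14, Glu16, Asp17 → −5.
Net charge = (+5) + (−5) = 0.

0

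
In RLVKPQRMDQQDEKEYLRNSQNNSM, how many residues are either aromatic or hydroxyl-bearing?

Aromatic: F, W, Y. Hydroxyl-bearing: S, T, Y.
Aromatic residues here: Y16 (1).
Hydroxyl-bearing residues here: Y16, S20, S24 (3).
Y is in both groups, so the 1 Y residue must not be double-counted.
Total = 1 + 3 − 1 = 3.

3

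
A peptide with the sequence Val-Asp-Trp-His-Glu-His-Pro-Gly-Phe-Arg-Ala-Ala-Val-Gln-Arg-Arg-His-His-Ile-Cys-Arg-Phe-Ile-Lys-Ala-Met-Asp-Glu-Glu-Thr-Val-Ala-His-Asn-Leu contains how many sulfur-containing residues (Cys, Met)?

2

Matching residues: Cys20, Met26.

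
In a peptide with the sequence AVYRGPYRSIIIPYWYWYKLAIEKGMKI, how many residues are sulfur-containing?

1

The sulfur-bearing residues are cysteine (–SH) and methionine (–S–CH₃).
Matching residues: M26.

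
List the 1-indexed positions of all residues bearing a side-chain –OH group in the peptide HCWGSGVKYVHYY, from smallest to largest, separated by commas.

5, 9, 12, 13

Serine (S), threonine (T), and tyrosine (Y) each carry a hydroxyl group on the side chain.
Matching residues: S5, Y9, Y12, Y13.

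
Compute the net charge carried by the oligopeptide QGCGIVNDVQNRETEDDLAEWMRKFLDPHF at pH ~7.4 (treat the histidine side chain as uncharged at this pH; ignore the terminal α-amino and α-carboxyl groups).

The side chains ionized at physiological pH are Lys/Arg (+1) and Asp/Glu (−1); with His treated as neutral, nothing else contributes.
Positive (K, R): R12, R23, K24 → +3.
Negative (D, E): D8, E13, E15, D16, D17, E20, D27 → −7.
Net charge = (+3) + (−7) = −4.

-4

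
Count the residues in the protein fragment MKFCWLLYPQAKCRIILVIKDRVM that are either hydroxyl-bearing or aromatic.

3

Hydroxyl-bearing: S, T, Y. Aromatic: F, W, Y.
Hydroxyl-bearing residues here: Y8 (1).
Aromatic residues here: F3, W5, Y8 (3).
Y is in both groups, so the 1 Y residue must not be double-counted.
Total = 1 + 3 − 1 = 3.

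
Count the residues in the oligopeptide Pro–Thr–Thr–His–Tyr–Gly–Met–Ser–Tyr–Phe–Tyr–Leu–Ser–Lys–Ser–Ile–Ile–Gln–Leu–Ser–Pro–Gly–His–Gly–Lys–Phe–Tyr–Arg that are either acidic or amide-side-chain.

1

Acidic: D, E. Amide-side-chain: N, Q.
Acidic residues here: none (0).
Amide-side-chain residues here: Gln18 (1).
The two groups share no amino acid, so total = 0 + 1 = 1.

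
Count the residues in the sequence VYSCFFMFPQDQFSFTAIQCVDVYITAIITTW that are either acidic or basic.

2

Acidic: D, E. Basic: H, K, R.
Acidic residues here: D11, D22 (2).
Basic residues here: none (0).
The two groups share no amino acid, so total = 2 + 0 = 2.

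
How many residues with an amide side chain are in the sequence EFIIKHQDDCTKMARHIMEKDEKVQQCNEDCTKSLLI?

The amide-side-chain residues are Asn (N) and Gln (Q).
Matching residues: Q7, Q25, Q26, N28.

4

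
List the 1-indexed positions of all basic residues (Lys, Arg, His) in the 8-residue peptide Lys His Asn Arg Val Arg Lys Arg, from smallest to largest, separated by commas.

1, 2, 4, 6, 7, 8

Matching residues: Lys1, His2, Arg4, Arg6, Lys7, Arg8.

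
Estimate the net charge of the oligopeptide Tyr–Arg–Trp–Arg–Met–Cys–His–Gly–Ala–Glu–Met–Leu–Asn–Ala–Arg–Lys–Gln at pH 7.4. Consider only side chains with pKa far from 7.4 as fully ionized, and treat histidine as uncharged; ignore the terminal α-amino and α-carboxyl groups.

+3

Near pH 7.4, K and R contribute +1 each, D and E contribute −1 each, and every other side chain (His included, as stated) is uncharged.
Positive (K, R): Arg2, Arg4, Arg15, Lys16 → +4.
Negative (D, E): Glu10 → −1.
Net charge = (+4) + (−1) = +3.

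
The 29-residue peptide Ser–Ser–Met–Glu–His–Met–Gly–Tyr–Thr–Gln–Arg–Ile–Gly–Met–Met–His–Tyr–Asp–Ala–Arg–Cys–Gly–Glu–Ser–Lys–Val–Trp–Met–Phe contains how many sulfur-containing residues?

The sulfur-bearing residues are cysteine (–SH) and methionine (–S–CH₃).
Matching residues: Met3, Met6, Met14, Met15, Cys21, Met28.

6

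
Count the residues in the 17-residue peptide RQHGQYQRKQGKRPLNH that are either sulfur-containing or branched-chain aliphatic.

1

Sulfur-containing: C, M. Branched-chain aliphatic: I, L, V.
Sulfur-containing residues here: none (0).
Branched-chain aliphatic residues here: L15 (1).
The two groups share no amino acid, so total = 0 + 1 = 1.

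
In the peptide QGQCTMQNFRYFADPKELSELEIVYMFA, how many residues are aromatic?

Phenylalanine (F), tryptophan (W), and tyrosine (Y) have aromatic ring side chains.
Matching residues: F9, Y11, F12, Y25, F27.

5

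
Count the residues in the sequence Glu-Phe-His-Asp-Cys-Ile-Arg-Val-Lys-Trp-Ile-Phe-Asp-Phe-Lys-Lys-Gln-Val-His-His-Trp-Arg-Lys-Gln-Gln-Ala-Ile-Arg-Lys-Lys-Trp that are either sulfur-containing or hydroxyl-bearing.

1

Sulfur-containing: C, M. Hydroxyl-bearing: S, T, Y.
Sulfur-containing residues here: Cys5 (1).
Hydroxyl-bearing residues here: none (0).
The two groups share no amino acid, so total = 1 + 0 = 1.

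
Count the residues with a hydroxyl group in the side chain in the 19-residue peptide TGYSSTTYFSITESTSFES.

S, T, and Y are the three residues with a side-chain hydroxyl.
Matching residues: T1, Y3, S4, S5, T6, T7, Y8, S10, T12, S14, T15, S16, S19.

13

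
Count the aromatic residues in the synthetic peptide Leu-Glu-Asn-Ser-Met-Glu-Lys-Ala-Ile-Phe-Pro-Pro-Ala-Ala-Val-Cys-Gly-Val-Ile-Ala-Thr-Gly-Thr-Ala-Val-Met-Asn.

F, W, and Y each carry an aromatic ring on the side chain.
Matching residues: Phe10.

1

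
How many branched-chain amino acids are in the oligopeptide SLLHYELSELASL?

5

The BCAAs are Val, Leu, and Ile — aliphatic side chains with a branch point.
Matching residues: L2, L3, L7, L10, L13.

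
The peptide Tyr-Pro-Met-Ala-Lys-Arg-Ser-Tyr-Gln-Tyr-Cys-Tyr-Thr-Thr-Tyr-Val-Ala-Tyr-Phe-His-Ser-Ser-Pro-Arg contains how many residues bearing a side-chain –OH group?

The –OH-bearing residues are Ser, Thr (aliphatic alcohols), and Tyr (phenol).
Matching residues: Tyr1, Ser7, Tyr8, Tyr10, Tyr12, Thr13, Thr14, Tyr15, Tyr18, Ser21, Ser22.

11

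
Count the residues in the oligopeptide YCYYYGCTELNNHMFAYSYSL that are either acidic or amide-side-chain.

3

Acidic: D, E. Amide-side-chain: N, Q.
Acidic residues here: E9 (1).
Amide-side-chain residues here: N11, N12 (2).
The two groups share no amino acid, so total = 1 + 2 = 3.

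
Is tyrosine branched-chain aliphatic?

No

The BCAAs are Val, Leu, and Ile — aliphatic side chains with a branch point.
Tyrosine is not in this group.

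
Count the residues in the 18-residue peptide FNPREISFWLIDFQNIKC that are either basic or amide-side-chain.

Basic: H, K, R. Amide-side-chain: N, Q.
Basic residues here: R4, K17 (2).
Amide-side-chain residues here: N2, Q14, N15 (3).
The two groups share no amino acid, so total = 2 + 3 = 5.

5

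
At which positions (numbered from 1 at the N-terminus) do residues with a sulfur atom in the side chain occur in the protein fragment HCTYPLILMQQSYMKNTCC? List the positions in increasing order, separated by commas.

Cysteine (C, thiol) and methionine (M, thioether) are the two sulfur-containing amino acids.
Matching residues: C2, M9, M14, C18, C19.

2, 9, 14, 18, 19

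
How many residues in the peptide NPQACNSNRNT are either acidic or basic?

1

Acidic: D, E. Basic: H, K, R.
Acidic residues here: none (0).
Basic residues here: R9 (1).
The two groups share no amino acid, so total = 0 + 1 = 1.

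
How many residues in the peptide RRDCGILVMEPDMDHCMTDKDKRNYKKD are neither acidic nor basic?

Acidic: D, E. Basic: K, R, H. All other residues are neither.
Matching residues: C4, G5, I6, L7, V8, M9, P11, M13, C16, M17, T18, N24, Y25.

13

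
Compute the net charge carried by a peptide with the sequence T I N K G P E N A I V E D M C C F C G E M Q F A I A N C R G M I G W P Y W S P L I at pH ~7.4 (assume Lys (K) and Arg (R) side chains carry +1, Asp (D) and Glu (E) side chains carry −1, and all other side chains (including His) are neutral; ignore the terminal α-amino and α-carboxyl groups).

Positive (K, R): K4, R29 → +2.
Negative (D, E): E7, E12, D13, E20 → −4.
Net charge = (+2) + (−4) = −2.

-2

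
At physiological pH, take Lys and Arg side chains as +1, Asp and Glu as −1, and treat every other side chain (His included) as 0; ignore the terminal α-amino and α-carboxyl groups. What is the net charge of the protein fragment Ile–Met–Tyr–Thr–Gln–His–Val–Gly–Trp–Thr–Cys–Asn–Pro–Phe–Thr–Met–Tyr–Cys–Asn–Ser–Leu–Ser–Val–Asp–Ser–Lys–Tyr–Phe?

0

Positive (K, R): Lys26 → +1.
Negative (D, E): Asp24 → −1.
Net charge = (+1) + (−1) = 0.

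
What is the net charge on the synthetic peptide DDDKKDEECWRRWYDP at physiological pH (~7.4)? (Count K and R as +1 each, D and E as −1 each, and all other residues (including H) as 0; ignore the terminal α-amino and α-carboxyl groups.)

-3

Positive (K, R): K4, K5, R11, R12 → +4.
Negative (D, E): D1, D2, D3, D6, E7, E8, D15 → −7.
Net charge = (+4) + (−7) = −3.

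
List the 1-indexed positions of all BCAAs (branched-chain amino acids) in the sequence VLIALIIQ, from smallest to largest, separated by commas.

Valine (V), leucine (L), and isoleucine (I) are the branched-chain amino acids.
Matching residues: V1, L2, I3, L5, I6, I7.

1, 2, 3, 5, 6, 7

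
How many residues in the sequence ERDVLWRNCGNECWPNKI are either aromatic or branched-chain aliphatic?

Aromatic: F, W, Y. Branched-chain aliphatic: I, L, V.
Aromatic residues here: W6, W14 (2).
Branched-chain aliphatic residues here: V4, L5, I18 (3).
The two groups share no amino acid, so total = 2 + 3 = 5.

5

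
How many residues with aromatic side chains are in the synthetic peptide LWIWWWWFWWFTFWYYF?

14

Phenylalanine (F), tryptophan (W), and tyrosine (Y) have aromatic ring side chains.
Matching residues: W2, W4, W5, W6, W7, F8, W9, W10, F11, F13, W14, Y15, Y16, F17.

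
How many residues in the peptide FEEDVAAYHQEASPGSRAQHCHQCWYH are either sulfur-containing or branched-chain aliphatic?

Sulfur-containing: C, M. Branched-chain aliphatic: I, L, V.
Sulfur-containing residues here: C21, C24 (2).
Branched-chain aliphatic residues here: V5 (1).
The two groups share no amino acid, so total = 2 + 1 = 3.

3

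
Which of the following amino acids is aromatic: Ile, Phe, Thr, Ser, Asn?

Phe

The aromatic amino acids are Phe (F, benzyl), Trp (W, indole), and Tyr (Y, phenol).
Of the listed options, only Phe belongs to this group.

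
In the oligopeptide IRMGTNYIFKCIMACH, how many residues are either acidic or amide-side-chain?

1

Acidic: D, E. Amide-side-chain: N, Q.
Acidic residues here: none (0).
Amide-side-chain residues here: N6 (1).
The two groups share no amino acid, so total = 0 + 1 = 1.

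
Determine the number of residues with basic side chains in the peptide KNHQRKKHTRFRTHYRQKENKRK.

The basic amino acids are Lys (K), Arg (R), and His (H).
Matching residues: K1, H3, R5, K6, K7, H8, R10, R12, H14, R16, K18, K21, R22, K23.

14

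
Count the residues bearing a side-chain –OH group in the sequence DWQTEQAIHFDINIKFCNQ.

Serine (S), threonine (T), and tyrosine (Y) each carry a hydroxyl group on the side chain.
Matching residues: T4.

1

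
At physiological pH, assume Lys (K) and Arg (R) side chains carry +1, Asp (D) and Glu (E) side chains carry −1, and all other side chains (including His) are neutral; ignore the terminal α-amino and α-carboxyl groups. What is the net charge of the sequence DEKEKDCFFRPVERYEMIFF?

Positive (K, R): K3, K5, R10, R14 → +4.
Negative (D, E): D1, E2, E4, D6, E13, E16 → −6.
Net charge = (+4) + (−6) = −2.

-2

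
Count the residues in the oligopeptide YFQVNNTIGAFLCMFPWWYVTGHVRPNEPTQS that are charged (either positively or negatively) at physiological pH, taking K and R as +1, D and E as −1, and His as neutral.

Charged side chains at pH ~7.4: K, R (positive); D, E (negative).
Matching residues: R25, E28.

2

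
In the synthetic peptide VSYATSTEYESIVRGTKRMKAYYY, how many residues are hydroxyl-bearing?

Serine (S), threonine (T), and tyrosine (Y) each carry a hydroxyl group on the side chain.
Matching residues: S2, Y3, T5, S6, T7, Y9, S11, T16, Y22, Y23, Y24.

11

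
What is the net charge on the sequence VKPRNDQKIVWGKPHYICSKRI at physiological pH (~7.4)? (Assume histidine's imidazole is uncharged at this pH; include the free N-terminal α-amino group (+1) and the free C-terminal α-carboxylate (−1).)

Near pH 7.4, K and R contribute +1 each, D and E contribute −1 each, and every other side chain (His included, as stated) is uncharged.
Positive (K, R): K2, R4, K8, K13, K20, R21 → +6.
Negative (D, E): D6 → −1.
The N-terminus (+1) and C-terminus (−1) cancel.
Net charge = (+6) + (−1) = +5.

+5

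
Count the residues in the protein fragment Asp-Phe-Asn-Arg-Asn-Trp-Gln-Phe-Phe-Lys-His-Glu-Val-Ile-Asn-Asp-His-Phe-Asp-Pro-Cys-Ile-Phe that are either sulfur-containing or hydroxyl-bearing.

1

Sulfur-containing: C, M. Hydroxyl-bearing: S, T, Y.
Sulfur-containing residues here: Cys21 (1).
Hydroxyl-bearing residues here: none (0).
The two groups share no amino acid, so total = 1 + 0 = 1.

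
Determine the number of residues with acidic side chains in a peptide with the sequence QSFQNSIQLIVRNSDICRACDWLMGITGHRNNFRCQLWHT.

2

Aspartate (D) and glutamate (E) have carboxylic-acid side chains and are the acidic amino acids.
Matching residues: D15, D21.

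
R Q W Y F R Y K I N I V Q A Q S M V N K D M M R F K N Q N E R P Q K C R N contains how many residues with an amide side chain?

10

The amide-side-chain residues are Asn (N) and Gln (Q).
Matching residues: Q2, N10, Q13, Q15, N19, N27, Q28, N29, Q33, N37.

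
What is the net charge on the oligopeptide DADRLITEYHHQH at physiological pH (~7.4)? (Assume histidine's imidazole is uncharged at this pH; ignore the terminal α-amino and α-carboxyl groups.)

-2

At pH ~7.4 the Lys and Arg side chains are protonated (+1), the Asp and Glu side chains are deprotonated (−1), and with His taken as neutral all other side chains carry no charge.
Positive (K, R): R4 → +1.
Negative (D, E): D1, D3, E8 → −3.
Net charge = (+1) + (−3) = −2.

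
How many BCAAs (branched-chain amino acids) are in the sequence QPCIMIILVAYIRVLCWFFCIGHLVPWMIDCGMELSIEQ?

Valine (V), leucine (L), and isoleucine (I) are the branched-chain amino acids.
Matching residues: I4, I6, I7, L8, V9, I12, V14, L15, I21, L24, V25, I29, L35, I37.

14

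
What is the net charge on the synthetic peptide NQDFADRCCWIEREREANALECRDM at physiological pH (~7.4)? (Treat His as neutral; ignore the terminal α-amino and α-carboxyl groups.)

At pH ~7.4 the Lys and Arg side chains are protonated (+1), the Asp and Glu side chains are deprotonated (−1), and with His taken as neutral all other side chains carry no charge.
Positive (K, R): R7, R13, R15, R23 → +4.
Negative (D, E): D3, D6, E12, E14, E16, E21, D24 → −7.
Net charge = (+4) + (−7) = −3.

-3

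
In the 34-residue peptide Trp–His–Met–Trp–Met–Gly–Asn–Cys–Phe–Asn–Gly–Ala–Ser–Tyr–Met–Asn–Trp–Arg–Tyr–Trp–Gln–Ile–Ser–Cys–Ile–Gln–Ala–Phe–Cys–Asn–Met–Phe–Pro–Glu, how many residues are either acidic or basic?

3

Acidic: D, E. Basic: H, K, R.
Acidic residues here: Glu34 (1).
Basic residues here: His2, Arg18 (2).
The two groups share no amino acid, so total = 1 + 2 = 3.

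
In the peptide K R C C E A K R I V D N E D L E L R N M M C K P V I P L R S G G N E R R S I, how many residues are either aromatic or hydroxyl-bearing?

2

Aromatic: F, W, Y. Hydroxyl-bearing: S, T, Y.
Aromatic residues here: none (0).
Hydroxyl-bearing residues here: S30, S37 (2).
(Y belongs to both groups, but none appear in this sequence.) Total = 0 + 2 = 2.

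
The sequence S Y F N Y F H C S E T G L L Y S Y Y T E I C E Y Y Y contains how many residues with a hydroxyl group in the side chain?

The –OH-bearing residues are Ser, Thr (aliphatic alcohols), and Tyr (phenol).
Matching residues: S1, Y2, Y5, S9, T11, Y15, S16, Y17, Y18, T19, Y24, Y25, Y26.

13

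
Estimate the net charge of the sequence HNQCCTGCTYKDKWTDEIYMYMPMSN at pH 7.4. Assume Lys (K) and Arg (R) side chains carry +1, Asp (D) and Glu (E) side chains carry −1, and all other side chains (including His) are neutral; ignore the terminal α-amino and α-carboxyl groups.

-1

Positive (K, R): K11, K13 → +2.
Negative (D, E): D12, D16, E17 → −3.
Net charge = (+2) + (−3) = −1.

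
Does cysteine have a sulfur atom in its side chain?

Yes

Cysteine (C, thiol) and methionine (M, thioether) are the two sulfur-containing amino acids.
Cysteine is in this group.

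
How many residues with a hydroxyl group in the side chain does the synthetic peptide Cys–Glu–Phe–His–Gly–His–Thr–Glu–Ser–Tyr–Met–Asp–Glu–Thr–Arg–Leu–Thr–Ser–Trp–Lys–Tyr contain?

7

The –OH-bearing residues are Ser, Thr (aliphatic alcohols), and Tyr (phenol).
Matching residues: Thr7, Ser9, Tyr10, Thr14, Thr17, Ser18, Tyr21.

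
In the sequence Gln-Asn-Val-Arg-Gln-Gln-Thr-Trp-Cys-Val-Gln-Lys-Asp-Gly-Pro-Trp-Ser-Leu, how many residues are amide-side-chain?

Asparagine (N) and glutamine (Q) have uncharged amide side chains.
Matching residues: Gln1, Asn2, Gln5, Gln6, Gln11.

5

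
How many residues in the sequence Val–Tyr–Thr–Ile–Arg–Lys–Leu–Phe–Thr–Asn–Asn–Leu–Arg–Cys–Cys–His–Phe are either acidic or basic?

4

Acidic: D, E. Basic: H, K, R.
Acidic residues here: none (0).
Basic residues here: Arg5, Lys6, Arg13, His16 (4).
The two groups share no amino acid, so total = 0 + 4 = 4.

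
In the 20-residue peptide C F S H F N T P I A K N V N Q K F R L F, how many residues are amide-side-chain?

4

The amide-side-chain residues are Asn (N) and Gln (Q).
Matching residues: N6, N12, N14, Q15.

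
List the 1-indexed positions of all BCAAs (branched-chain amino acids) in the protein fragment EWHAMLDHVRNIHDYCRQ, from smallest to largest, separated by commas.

6, 9, 12

V, L, and I make up the branched-chain aliphatic group.
Matching residues: L6, V9, I12.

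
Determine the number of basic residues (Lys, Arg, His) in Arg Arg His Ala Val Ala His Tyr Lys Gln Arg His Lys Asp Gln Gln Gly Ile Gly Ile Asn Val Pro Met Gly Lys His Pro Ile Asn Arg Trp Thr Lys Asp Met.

12

Matching residues: Arg1, Arg2, His3, His7, Lys9, Arg11, His12, Lys13, Lys26, His27, Arg31, Lys34.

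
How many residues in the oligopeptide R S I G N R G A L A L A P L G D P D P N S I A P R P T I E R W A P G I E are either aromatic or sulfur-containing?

Aromatic: F, W, Y. Sulfur-containing: C, M.
Aromatic residues here: W31 (1).
Sulfur-containing residues here: none (0).
The two groups share no amino acid, so total = 1 + 0 = 1.

1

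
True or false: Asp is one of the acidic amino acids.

True

Aspartate (D) and glutamate (E) have carboxylic-acid side chains and are the acidic amino acids.
Aspartate is in this group.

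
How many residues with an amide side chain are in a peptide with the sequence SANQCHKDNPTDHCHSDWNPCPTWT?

4

Only N (asparagine) and Q (glutamine) carry a side-chain carboxamide.
Matching residues: N3, Q4, N9, N19.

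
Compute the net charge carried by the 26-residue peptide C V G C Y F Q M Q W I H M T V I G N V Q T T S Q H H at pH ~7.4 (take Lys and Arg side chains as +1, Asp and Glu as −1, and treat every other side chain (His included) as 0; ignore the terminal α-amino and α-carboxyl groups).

0

Positive (K, R): none → +0.
Negative (D, E): none → −0.
Net charge = (+0) + (−0) = 0.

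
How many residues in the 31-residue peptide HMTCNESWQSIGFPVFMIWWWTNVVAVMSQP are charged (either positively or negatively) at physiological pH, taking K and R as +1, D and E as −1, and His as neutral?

Charged side chains at pH ~7.4: K, R (positive); D, E (negative).
Matching residues: E6.

1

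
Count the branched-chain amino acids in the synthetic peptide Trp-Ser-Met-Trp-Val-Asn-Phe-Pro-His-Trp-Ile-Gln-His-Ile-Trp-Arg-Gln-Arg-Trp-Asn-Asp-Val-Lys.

4

Valine (V), leucine (L), and isoleucine (I) are the branched-chain amino acids.
Matching residues: Val5, Ile11, Ile14, Val22.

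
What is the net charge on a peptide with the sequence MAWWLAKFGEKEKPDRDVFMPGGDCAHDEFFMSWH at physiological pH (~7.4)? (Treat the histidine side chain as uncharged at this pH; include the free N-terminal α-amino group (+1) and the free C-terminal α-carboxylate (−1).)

-3

At pH ~7.4 the Lys and Arg side chains are protonated (+1), the Asp and Glu side chains are deprotonated (−1), and with His taken as neutral all other side chains carry no charge.
Positive (K, R): K7, K11, K13, R16 → +4.
Negative (D, E): E10, E12, D15, D17, D24, D28, E29 → −7.
The N-terminus (+1) and C-terminus (−1) cancel.
Net charge = (+4) + (−7) = −3.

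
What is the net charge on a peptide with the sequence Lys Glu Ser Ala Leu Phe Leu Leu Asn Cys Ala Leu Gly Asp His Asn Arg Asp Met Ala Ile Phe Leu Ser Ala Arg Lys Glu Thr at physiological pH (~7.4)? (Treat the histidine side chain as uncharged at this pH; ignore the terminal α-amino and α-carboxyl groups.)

0

At pH ~7.4 the Lys and Arg side chains are protonated (+1), the Asp and Glu side chains are deprotonated (−1), and with His taken as neutral all other side chains carry no charge.
Positive (K, R): Lys1, Arg17, Arg26, Lys27 → +4.
Negative (D, E): Glu2, Asp14, Asp18, Glu28 → −4.
Net charge = (+4) + (−4) = 0.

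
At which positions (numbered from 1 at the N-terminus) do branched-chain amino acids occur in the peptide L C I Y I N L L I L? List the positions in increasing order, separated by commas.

Valine (V), leucine (L), and isoleucine (I) are the branched-chain amino acids.
Matching residues: L1, I3, I5, L7, L8, I9, L10.

1, 3, 5, 7, 8, 9, 10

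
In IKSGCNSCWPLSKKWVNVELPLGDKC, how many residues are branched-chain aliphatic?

6

Valine (V), leucine (L), and isoleucine (I) are the branched-chain amino acids.
Matching residues: I1, L11, V16, V18, L20, L22.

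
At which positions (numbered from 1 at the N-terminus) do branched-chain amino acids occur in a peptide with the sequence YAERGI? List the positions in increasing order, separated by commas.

6

V, L, and I make up the branched-chain aliphatic group.
Matching residues: I6.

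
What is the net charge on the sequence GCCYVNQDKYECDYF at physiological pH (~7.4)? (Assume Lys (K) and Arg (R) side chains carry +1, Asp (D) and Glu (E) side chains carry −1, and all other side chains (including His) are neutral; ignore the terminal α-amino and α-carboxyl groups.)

-2

Positive (K, R): K9 → +1.
Negative (D, E): D8, E11, D13 → −3.
Net charge = (+1) + (−3) = −2.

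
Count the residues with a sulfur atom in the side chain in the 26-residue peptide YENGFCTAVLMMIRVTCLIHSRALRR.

4

Cysteine (C, thiol) and methionine (M, thioether) are the two sulfur-containing amino acids.
Matching residues: C6, M11, M12, C17.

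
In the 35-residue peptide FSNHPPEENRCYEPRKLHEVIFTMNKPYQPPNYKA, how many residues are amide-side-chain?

Asparagine (N) and glutamine (Q) have uncharged amide side chains.
Matching residues: N3, N9, N25, Q29, N32.

5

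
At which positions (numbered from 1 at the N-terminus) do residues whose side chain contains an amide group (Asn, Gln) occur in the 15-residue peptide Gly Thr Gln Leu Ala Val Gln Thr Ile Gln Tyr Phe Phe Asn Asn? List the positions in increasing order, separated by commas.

3, 7, 10, 14, 15

Matching residues: Gln3, Gln7, Gln10, Asn14, Asn15.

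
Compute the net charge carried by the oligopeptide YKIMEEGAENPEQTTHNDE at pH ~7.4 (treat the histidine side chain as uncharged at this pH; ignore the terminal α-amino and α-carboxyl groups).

Near pH 7.4, K and R contribute +1 each, D and E contribute −1 each, and every other side chain (His included, as stated) is uncharged.
Positive (K, R): K2 → +1.
Negative (D, E): E5, E6, E9, E12, D18, E19 → −6.
Net charge = (+1) + (−6) = −5.

-5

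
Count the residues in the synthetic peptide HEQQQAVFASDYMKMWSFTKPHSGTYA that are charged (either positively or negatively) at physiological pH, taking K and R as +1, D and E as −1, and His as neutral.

Charged side chains at pH ~7.4: K, R (positive); D, E (negative).
Matching residues: E2, D11, K14, K20.

4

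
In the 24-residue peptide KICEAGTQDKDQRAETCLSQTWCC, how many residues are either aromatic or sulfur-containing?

5

Aromatic: F, W, Y. Sulfur-containing: C, M.
Aromatic residues here: W22 (1).
Sulfur-containing residues here: C3, C17, C23, C24 (4).
The two groups share no amino acid, so total = 1 + 4 = 5.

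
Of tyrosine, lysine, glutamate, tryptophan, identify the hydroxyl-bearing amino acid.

tyrosine

S, T, and Y are the three residues with a side-chain hydroxyl.
Of the listed options, only tyrosine belongs to this group.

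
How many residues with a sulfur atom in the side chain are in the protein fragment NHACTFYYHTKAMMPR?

Cysteine (C, thiol) and methionine (M, thioether) are the two sulfur-containing amino acids.
Matching residues: C4, M13, M14.

3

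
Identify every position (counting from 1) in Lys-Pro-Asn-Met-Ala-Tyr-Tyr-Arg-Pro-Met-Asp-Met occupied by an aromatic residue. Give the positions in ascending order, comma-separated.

6, 7

Matching residues: Tyr6, Tyr7.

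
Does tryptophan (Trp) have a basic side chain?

K, R, and H are the three residues with basic side chains (ε-amine, guanidinium, and imidazole respectively).
Tryptophan is not in this group.

No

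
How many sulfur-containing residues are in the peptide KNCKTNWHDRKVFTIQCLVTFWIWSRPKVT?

The sulfur-bearing residues are cysteine (–SH) and methionine (–S–CH₃).
Matching residues: C3, C17.

2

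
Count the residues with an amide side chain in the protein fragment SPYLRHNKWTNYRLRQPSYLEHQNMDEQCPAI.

Asparagine (N) and glutamine (Q) have uncharged amide side chains.
Matching residues: N7, N11, Q16, Q23, N24, Q28.

6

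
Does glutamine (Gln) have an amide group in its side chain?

Asparagine (N) and glutamine (Q) have uncharged amide side chains.
Glutamine is in this group.

Yes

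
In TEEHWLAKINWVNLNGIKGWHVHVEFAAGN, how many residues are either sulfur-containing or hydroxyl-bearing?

Sulfur-containing: C, M. Hydroxyl-bearing: S, T, Y.
Sulfur-containing residues here: none (0).
Hydroxyl-bearing residues here: T1 (1).
The two groups share no amino acid, so total = 0 + 1 = 1.

1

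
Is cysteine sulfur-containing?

Yes

Only Cys (C) and Met (M) have a sulfur atom in the side chain.
Cysteine is in this group.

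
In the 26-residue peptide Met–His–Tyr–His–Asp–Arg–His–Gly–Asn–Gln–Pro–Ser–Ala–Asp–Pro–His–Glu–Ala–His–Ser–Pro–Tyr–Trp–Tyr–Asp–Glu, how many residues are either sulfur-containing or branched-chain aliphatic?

Sulfur-containing: C, M. Branched-chain aliphatic: I, L, V.
Sulfur-containing residues here: Met1 (1).
Branched-chain aliphatic residues here: none (0).
The two groups share no amino acid, so total = 1 + 0 = 1.

1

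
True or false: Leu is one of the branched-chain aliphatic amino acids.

True

V, L, and I make up the branched-chain aliphatic group.
Leucine is in this group.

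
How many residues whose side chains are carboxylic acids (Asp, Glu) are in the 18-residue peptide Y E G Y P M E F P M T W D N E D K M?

Matching residues: E2, E7, D13, E15, D16.

5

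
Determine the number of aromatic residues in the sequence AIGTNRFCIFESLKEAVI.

F, W, and Y each carry an aromatic ring on the side chain.
Matching residues: F7, F10.

2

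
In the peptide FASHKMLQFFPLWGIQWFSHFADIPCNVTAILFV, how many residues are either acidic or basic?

Acidic: D, E. Basic: H, K, R.
Acidic residues here: D23 (1).
Basic residues here: H4, K5, H20 (3).
The two groups share no amino acid, so total = 1 + 3 = 4.

4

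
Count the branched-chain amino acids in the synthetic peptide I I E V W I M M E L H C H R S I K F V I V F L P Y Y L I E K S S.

12

Valine (V), leucine (L), and isoleucine (I) are the branched-chain amino acids.
Matching residues: I1, I2, V4, I6, L10, I16, V19, I20, V21, L23, L27, I28.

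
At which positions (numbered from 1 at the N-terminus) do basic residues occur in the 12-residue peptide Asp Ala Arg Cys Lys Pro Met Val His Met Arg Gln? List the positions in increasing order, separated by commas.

3, 5, 9, 11

The basic amino acids are Lys (K), Arg (R), and His (H).
Matching residues: Arg3, Lys5, His9, Arg11.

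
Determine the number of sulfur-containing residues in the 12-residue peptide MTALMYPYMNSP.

The sulfur-bearing residues are cysteine (–SH) and methionine (–S–CH₃).
Matching residues: M1, M5, M9.

3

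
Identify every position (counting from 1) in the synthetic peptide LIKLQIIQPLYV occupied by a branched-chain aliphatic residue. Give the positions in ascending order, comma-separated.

1, 2, 4, 6, 7, 10, 12

V, L, and I make up the branched-chain aliphatic group.
Matching residues: L1, I2, L4, I6, I7, L10, V12.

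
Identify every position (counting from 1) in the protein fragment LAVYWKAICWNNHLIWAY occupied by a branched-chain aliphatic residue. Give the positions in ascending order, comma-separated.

1, 3, 8, 14, 15

V, L, and I make up the branched-chain aliphatic group.
Matching residues: L1, V3, I8, L14, I15.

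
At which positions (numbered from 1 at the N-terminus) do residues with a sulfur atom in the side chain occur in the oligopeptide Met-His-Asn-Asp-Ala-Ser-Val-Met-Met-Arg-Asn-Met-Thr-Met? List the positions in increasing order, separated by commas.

Cysteine (C, thiol) and methionine (M, thioether) are the two sulfur-containing amino acids.
Matching residues: Met1, Met8, Met9, Met12, Met14.

1, 8, 9, 12, 14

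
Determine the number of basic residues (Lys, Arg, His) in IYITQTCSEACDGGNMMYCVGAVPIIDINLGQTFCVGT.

None of the 38 residues belong to this group.

0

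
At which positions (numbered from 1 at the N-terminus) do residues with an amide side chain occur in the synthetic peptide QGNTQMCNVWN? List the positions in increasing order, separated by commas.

1, 3, 5, 8, 11

Asparagine (N) and glutamine (Q) have uncharged amide side chains.
Matching residues: Q1, N3, Q5, N8, N11.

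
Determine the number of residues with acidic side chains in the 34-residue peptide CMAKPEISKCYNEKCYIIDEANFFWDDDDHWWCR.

Only D (aspartate) and E (glutamate) carry a side-chain carboxylic acid.
Matching residues: E6, E13, D19, E20, D26, D27, D28, D29.

8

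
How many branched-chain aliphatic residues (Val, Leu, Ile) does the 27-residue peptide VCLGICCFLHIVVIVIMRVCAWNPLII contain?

Matching residues: V1, L3, I5, L9, I11, V12, V13, I14, V15, I16, V19, L25, I26, I27.

14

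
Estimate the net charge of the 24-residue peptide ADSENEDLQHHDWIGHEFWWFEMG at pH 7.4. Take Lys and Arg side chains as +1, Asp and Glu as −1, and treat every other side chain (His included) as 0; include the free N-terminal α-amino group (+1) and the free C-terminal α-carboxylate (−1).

-7

Positive (K, R): none → +0.
Negative (D, E): D2, E4, E6, D7, D12, E17, E22 → −7.
The N-terminus (+1) and C-terminus (−1) cancel.
Net charge = (+0) + (−7) = −7.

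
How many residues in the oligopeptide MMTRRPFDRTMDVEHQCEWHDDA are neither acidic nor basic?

Acidic: D, E. Basic: K, R, H. All other residues are neither.
Matching residues: M1, M2, T3, P6, F7, T10, M11, V13, Q16, C17, W19, A23.

12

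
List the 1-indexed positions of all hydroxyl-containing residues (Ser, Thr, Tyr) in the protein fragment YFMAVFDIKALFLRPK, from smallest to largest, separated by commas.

1

Matching residues: Y1.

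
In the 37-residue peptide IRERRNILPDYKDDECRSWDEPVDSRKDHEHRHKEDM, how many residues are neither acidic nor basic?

Acidic: D, E. Basic: K, R, H. All other residues are neither.
Matching residues: I1, N6, I7, L8, P9, Y11, C16, S18, W19, P22, V23, S25, M37.

13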